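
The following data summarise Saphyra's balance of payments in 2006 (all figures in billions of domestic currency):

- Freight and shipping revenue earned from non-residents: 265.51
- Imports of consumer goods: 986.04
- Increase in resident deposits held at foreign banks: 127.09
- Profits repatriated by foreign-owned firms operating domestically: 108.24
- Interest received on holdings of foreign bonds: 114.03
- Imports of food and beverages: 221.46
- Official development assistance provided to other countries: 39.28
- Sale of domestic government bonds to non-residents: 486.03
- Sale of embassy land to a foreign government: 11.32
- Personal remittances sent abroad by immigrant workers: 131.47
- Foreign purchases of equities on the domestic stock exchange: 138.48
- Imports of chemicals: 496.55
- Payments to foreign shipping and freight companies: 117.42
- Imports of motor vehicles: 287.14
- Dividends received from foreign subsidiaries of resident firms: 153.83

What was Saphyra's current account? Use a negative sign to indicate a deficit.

Goods: -287.14 - 496.55 - 986.04 - 221.46 = -1991.19
Services: 265.51 - 117.42 = 148.09
Primary income: 153.83 - 108.24 + 114.03 = 159.62
Secondary income: -39.28 - 131.47 = -170.75
Current account = (-1991.19) + 148.09 + 159.62 + (-170.75) = -1854.23
(Excluded from the current account — financial account: increase in resident deposits held at foreign banks 127.09, sale of domestic government bonds to non-residents 486.03, foreign purchases of equities on the domestic stock exchange 138.48; capital account: sale of embassy land to a foreign government 11.32.)

-1854.23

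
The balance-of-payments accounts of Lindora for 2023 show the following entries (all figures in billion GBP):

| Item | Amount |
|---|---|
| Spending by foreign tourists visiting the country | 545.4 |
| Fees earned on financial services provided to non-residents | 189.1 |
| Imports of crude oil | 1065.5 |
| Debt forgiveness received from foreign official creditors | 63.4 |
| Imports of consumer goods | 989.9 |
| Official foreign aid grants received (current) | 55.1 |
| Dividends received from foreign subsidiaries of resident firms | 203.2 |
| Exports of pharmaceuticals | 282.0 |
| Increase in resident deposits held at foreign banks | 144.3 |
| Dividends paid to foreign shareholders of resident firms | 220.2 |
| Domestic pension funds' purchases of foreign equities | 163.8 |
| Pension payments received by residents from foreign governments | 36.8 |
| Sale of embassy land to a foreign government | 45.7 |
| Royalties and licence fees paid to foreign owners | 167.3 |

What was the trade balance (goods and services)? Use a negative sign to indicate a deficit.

-1206.2

Goods: -1065.5 - 989.9 + 282.0 = -1773.4
Services: 189.1 - 167.3 + 545.4 = 567.2
Trade balance = -1773.4 + 567.2 = -1206.2
(Excluded from the trade balance — capital account: debt forgiveness received from foreign official creditors 63.4, sale of embassy land to a foreign government 45.7; secondary income: official foreign aid grants received (current) 55.1, pension payments received by residents from foreign governments 36.8; primary income: dividends received from foreign subsidiaries of resident firms 203.2, dividends paid to foreign shareholders of resident firms 220.2; financial account: increase in resident deposits held at foreign banks 144.3, domestic pension funds' purchases of foreign equities 163.8.)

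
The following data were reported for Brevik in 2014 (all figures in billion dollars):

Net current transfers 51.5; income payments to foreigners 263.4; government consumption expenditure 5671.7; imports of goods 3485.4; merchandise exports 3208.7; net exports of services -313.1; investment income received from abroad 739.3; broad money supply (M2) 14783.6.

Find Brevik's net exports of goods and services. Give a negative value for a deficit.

-589.8

Goods balance = 3208.7 - 3485.4 = -276.7
Services balance = -313.1
Trade balance (goods + services) = -276.7 + (-313.1) = -589.8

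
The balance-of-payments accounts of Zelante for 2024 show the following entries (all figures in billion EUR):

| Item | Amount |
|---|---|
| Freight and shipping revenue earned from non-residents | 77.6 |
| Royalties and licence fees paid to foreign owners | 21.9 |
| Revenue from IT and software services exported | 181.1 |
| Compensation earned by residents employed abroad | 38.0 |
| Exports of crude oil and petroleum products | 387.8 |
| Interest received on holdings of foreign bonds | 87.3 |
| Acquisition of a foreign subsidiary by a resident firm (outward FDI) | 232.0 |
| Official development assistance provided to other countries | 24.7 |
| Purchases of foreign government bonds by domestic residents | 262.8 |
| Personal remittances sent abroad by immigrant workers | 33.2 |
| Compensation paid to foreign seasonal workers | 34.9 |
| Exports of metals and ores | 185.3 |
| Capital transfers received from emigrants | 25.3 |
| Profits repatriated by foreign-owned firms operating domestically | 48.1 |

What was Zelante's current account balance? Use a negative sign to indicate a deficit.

794.3

Goods: 387.8 + 185.3 = 573.1
Services: 181.1 + 77.6 - 21.9 = 236.8
Primary income: -48.1 + 87.3 - 34.9 + 38.0 = 42.3
Secondary income: -24.7 - 33.2 = -57.9
Current account = 573.1 + 236.8 + 42.3 + (-57.9) = 794.3
(Excluded from the current account — financial account: acquisition of a foreign subsidiary by a resident firm (outward FDI) 232.0, purchases of foreign government bonds by domestic residents 262.8; capital account: capital transfers received from emigrants 25.3.)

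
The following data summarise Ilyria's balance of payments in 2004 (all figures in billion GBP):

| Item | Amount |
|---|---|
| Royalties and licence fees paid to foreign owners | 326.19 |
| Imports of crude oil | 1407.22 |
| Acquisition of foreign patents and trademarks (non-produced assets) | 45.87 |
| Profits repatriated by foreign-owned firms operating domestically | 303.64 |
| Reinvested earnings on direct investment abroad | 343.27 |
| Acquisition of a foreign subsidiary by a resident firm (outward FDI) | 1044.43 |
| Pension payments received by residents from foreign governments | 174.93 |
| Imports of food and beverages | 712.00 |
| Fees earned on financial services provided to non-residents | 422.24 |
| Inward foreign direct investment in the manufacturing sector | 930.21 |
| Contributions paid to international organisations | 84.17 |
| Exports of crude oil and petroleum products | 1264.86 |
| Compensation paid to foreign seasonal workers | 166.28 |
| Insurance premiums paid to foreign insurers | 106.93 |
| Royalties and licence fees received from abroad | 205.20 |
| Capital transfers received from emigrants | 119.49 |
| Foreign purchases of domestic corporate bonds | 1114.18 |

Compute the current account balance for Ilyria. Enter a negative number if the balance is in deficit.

-695.93

Goods: 1264.86 - 712.00 - 1407.22 = -854.36
Services: -326.19 + 422.24 + 205.20 - 106.93 = 194.32
Primary income: -166.28 - 303.64 + 343.27 = -126.65
Secondary income: -84.17 + 174.93 = 90.76
Current account = (-854.36) + 194.32 + (-126.65) + 90.76 = -695.93
(Excluded from the current account — capital account: acquisition of foreign patents and trademarks (non-produced assets) 45.87, capital transfers received from emigrants 119.49; financial account: acquisition of a foreign subsidiary by a resident firm (outward FDI) 1044.43, inward foreign direct investment in the manufacturing sector 930.21, foreign purchases of domestic corporate bonds 1114.18.)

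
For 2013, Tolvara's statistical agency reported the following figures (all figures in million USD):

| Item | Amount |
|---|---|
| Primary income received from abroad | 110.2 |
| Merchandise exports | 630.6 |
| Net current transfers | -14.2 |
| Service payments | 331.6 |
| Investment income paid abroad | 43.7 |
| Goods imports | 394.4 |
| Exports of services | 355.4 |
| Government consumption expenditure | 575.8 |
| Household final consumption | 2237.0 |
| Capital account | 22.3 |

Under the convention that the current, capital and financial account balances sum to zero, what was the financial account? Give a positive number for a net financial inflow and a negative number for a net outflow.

-334.6

Goods balance = 630.6 - 394.4 = 236.2
Services balance = 355.4 - 331.6 = 23.8
Trade balance (goods + services) = 236.2 + 23.8 = 260.0
Net primary income = 110.2 - 43.7 = 66.5
Net secondary income = -14.2
Current account = 260.0 + 66.5 + (-14.2) = 312.3
Financial account = -(312.3 + 22.3) = -334.6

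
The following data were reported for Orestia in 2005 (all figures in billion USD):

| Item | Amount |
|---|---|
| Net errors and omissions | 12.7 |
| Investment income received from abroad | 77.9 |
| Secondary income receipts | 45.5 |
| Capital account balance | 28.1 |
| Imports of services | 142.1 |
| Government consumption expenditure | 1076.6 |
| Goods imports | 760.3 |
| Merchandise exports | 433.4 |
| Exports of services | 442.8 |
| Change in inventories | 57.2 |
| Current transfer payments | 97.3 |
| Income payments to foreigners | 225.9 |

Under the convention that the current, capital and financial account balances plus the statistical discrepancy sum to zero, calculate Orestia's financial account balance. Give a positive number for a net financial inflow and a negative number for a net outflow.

Goods balance = 433.4 - 760.3 = -326.9
Services balance = 442.8 - 142.1 = 300.7
Trade balance (goods + services) = -326.9 + 300.7 = -26.2
Net primary income = 77.9 - 225.9 = -148.0
Net secondary income = 45.5 - 97.3 = -51.8
Current account = -26.2 + (-148.0) + (-51.8) = -226.0
Financial account = -(-226.0 + 28.1 + 12.7) = 185.2

185.2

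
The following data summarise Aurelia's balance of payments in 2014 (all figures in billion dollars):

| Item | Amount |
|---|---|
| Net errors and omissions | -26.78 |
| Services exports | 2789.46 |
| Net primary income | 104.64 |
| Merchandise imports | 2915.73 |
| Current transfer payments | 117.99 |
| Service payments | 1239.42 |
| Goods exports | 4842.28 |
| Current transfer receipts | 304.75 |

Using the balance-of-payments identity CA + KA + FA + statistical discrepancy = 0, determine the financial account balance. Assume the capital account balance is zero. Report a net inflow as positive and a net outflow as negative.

Goods balance = 4842.28 - 2915.73 = 1926.55
Services balance = 2789.46 - 1239.42 = 1550.04
Trade balance (goods + services) = 1926.55 + 1550.04 = 3476.59
Net primary income = 104.64
Net secondary income = 304.75 - 117.99 = 186.76
Current account = 3476.59 + 104.64 + 186.76 = 3767.99
Financial account = -(3767.99 + (-26.78)) = -3741.21

-3741.21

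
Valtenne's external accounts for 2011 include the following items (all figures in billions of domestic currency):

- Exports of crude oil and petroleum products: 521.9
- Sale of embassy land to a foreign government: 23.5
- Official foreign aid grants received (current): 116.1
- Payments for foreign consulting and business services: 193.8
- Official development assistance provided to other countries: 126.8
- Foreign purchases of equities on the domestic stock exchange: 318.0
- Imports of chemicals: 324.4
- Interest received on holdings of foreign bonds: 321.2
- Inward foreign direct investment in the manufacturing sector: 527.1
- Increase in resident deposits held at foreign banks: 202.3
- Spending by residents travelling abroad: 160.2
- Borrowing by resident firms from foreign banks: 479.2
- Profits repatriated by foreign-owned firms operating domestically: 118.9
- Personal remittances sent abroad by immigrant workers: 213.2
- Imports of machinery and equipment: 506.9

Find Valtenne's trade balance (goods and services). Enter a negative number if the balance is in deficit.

-663.4

Goods: -324.4 - 506.9 + 521.9 = -309.4
Services: -160.2 - 193.8 = -354.0
Trade balance = -309.4 + (-354.0) = -663.4
(Excluded from the trade balance — capital account: sale of embassy land to a foreign government 23.5; secondary income: official foreign aid grants received (current) 116.1, official development assistance provided to other countries 126.8, personal remittances sent abroad by immigrant workers 213.2; financial account: foreign purchases of equities on the domestic stock exchange 318.0, inward foreign direct investment in the manufacturing sector 527.1, increase in resident deposits held at foreign banks 202.3, borrowing by resident firms from foreign banks 479.2; primary income: interest received on holdings of foreign bonds 321.2, profits repatriated by foreign-owned firms operating domestically 118.9.)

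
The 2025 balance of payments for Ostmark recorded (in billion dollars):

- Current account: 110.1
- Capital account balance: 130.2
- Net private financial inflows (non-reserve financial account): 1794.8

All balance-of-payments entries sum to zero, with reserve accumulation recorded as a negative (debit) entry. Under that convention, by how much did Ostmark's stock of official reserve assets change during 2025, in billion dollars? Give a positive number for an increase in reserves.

2035.1

Official reserve transactions balance = -(110.1 + 130.2 + 1794.8) = -2035.1
An accumulation of reserves is recorded as a debit (negative entry), so the change in the stock of reserves is the negative of that balance.
Change in official reserves = -(-2035.1) = 2035.1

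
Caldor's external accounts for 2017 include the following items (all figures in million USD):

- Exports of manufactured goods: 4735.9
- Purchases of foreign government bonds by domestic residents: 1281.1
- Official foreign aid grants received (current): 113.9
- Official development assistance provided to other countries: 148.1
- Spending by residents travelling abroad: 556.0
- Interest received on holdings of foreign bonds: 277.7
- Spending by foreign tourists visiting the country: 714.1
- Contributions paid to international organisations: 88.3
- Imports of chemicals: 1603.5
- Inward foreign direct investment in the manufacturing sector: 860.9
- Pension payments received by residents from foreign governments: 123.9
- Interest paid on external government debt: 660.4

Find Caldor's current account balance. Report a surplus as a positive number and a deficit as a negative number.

Goods: 4735.9 - 1603.5 = 3132.4
Services: -556.0 + 714.1 = 158.1
Primary income: -660.4 + 277.7 = -382.7
Secondary income: 123.9 - 148.1 - 88.3 + 113.9 = 1.4
Current account = 3132.4 + 158.1 + (-382.7) + 1.4 = 2909.2
(Excluded from the current account — financial account: purchases of foreign government bonds by domestic residents 1281.1, inward foreign direct investment in the manufacturing sector 860.9.)

2909.2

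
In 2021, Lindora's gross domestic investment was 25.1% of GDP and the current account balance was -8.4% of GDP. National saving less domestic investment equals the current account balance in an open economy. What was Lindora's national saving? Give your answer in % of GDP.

S = I + CA = 25.1 + (-8.4) = 16.7

16.7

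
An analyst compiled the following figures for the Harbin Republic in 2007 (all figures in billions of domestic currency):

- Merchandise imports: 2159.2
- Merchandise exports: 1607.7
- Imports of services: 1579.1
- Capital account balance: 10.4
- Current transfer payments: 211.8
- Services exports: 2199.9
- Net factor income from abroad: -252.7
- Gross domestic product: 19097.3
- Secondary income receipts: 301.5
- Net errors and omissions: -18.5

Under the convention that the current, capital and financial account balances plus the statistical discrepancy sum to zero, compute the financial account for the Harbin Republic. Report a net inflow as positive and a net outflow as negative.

101.8

Goods balance = 1607.7 - 2159.2 = -551.5
Services balance = 2199.9 - 1579.1 = 620.8
Trade balance (goods + services) = -551.5 + 620.8 = 69.3
Net primary income = -252.7
Net secondary income = 301.5 - 211.8 = 89.7
Current account = 69.3 + (-252.7) + 89.7 = -93.7
Financial account = -(-93.7 + 10.4 + (-18.5)) = 101.8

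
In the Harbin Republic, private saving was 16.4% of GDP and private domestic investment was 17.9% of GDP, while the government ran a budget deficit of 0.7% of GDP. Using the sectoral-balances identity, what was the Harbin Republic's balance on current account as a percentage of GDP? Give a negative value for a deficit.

-2.2

By the sectoral-balances identity, CA = (S_private - I) + (T - G).
Private balance = 16.4 - 17.9 = -1.5
Government balance (T - G) = -0.7
CA = -1.5 + (-0.7) = -2.2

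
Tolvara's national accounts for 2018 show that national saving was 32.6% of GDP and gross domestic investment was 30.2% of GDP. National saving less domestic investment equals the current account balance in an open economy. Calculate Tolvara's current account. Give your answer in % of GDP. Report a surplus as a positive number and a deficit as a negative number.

2.4

CA = S - I = 32.6 - 30.2 = 2.4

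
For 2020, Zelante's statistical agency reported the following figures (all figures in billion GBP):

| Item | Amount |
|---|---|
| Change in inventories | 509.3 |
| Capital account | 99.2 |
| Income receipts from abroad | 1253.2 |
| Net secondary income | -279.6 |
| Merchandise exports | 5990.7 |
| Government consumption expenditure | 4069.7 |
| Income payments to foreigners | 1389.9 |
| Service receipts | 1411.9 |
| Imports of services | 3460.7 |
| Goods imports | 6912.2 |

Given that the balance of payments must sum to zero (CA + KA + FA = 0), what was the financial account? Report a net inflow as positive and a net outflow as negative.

3287.4

Goods balance = 5990.7 - 6912.2 = -921.5
Services balance = 1411.9 - 3460.7 = -2048.8
Trade balance (goods + services) = -921.5 + (-2048.8) = -2970.3
Net primary income = 1253.2 - 1389.9 = -136.7
Net secondary income = -279.6
Current account = -2970.3 + (-136.7) + (-279.6) = -3386.6
Financial account = -(-3386.6 + 99.2) = 3287.4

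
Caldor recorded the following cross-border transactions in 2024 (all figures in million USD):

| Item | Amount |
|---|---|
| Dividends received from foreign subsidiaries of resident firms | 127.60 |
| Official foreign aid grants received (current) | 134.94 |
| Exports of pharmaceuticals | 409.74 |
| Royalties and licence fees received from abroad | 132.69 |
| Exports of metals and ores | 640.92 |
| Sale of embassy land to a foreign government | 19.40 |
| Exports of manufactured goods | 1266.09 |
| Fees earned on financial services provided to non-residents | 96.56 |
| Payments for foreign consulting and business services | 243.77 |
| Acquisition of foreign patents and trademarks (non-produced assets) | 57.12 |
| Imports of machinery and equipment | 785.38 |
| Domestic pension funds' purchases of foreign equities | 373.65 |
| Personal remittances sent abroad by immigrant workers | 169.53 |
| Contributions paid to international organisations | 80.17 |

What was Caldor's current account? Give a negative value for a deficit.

Goods: 640.92 - 785.38 + 409.74 + 1266.09 = 1531.37
Services: -243.77 + 132.69 + 96.56 = -14.52
Primary income: 127.60
Secondary income: 134.94 - 80.17 - 169.53 = -114.76
Current account = 1531.37 + (-14.52) + 127.60 + (-114.76) = 1529.69
(Excluded from the current account — capital account: sale of embassy land to a foreign government 19.40, acquisition of foreign patents and trademarks (non-produced assets) 57.12; financial account: domestic pension funds' purchases of foreign equities 373.65.)

1529.69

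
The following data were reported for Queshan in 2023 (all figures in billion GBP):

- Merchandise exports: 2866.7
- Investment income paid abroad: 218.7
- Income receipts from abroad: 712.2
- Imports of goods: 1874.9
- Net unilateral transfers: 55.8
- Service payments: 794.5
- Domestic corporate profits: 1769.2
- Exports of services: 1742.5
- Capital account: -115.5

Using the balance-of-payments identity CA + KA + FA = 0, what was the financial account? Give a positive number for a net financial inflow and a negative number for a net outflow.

Goods balance = 2866.7 - 1874.9 = 991.8
Services balance = 1742.5 - 794.5 = 948.0
Trade balance (goods + services) = 991.8 + 948.0 = 1939.8
Net primary income = 712.2 - 218.7 = 493.5
Net secondary income = 55.8
Current account = 1939.8 + 493.5 + 55.8 = 2489.1
Financial account = -(2489.1 + (-115.5)) = -2373.6

-2373.6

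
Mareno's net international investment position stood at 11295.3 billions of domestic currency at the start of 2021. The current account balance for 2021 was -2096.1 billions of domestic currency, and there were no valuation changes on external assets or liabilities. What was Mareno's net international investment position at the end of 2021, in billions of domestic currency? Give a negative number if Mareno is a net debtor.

With no valuation effects, change in NIIP = current account = -2096.1
End-of-year NIIP = 11295.3 + (-2096.1) = 9199.2

9199.2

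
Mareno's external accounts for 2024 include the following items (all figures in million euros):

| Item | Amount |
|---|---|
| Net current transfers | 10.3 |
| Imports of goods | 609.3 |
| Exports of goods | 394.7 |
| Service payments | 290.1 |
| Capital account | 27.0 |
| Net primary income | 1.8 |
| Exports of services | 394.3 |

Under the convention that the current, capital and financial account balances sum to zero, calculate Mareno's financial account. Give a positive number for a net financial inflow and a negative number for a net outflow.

71.3

Goods balance = 394.7 - 609.3 = -214.6
Services balance = 394.3 - 290.1 = 104.2
Trade balance (goods + services) = -214.6 + 104.2 = -110.4
Net primary income = 1.8
Net secondary income = 10.3
Current account = -110.4 + 1.8 + 10.3 = -98.3
Financial account = -(-98.3 + 27.0) = 71.3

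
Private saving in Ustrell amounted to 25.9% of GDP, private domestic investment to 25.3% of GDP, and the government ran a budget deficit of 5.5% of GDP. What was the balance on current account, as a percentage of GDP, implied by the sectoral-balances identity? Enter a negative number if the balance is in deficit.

By the sectoral-balances identity, CA = (S_private - I) + (T - G).
Private balance = 25.9 - 25.3 = 0.6
Government balance (T - G) = -5.5
CA = 0.6 + (-5.5) = -4.9

-4.9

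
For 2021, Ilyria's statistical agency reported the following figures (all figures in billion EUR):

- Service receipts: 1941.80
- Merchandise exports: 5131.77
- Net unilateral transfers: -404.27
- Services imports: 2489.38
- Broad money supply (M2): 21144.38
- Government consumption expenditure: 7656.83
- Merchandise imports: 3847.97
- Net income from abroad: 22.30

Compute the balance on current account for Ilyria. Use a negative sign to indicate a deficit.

354.25

Goods balance = 5131.77 - 3847.97 = 1283.80
Services balance = 1941.80 - 2489.38 = -547.58
Trade balance (goods + services) = 1283.80 + (-547.58) = 736.22
Net primary income = 22.30
Net secondary income = -404.27
Current account = 736.22 + 22.30 + (-404.27) = 354.25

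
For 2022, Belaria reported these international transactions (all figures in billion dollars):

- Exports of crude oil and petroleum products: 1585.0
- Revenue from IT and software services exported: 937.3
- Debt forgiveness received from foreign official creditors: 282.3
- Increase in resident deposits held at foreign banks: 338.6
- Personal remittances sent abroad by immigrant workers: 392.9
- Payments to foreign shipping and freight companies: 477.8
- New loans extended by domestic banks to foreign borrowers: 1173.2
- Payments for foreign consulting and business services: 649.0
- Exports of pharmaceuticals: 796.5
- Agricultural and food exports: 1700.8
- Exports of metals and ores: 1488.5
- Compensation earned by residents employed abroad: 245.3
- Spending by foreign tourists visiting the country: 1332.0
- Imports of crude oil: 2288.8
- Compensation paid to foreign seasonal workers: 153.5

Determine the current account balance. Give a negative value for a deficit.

4123.4

Goods: -2288.8 + 796.5 + 1488.5 + 1585.0 + 1700.8 = 3282.0
Services: -477.8 - 649.0 + 937.3 + 1332.0 = 1142.5
Primary income: 245.3 - 153.5 = 91.8
Secondary income: -392.9
Current account = 3282.0 + 1142.5 + 91.8 + (-392.9) = 4123.4
(Excluded from the current account — capital account: debt forgiveness received from foreign official creditors 282.3; financial account: increase in resident deposits held at foreign banks 338.6, new loans extended by domestic banks to foreign borrowers 1173.2.)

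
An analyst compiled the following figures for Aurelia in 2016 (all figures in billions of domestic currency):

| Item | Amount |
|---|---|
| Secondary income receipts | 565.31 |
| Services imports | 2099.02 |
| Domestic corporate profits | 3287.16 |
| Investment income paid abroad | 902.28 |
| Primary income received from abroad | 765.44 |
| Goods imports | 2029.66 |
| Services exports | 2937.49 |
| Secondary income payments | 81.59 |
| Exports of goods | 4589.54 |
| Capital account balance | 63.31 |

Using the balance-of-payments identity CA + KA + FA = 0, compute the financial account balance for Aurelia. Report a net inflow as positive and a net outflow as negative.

-3808.54

Goods balance = 4589.54 - 2029.66 = 2559.88
Services balance = 2937.49 - 2099.02 = 838.47
Trade balance (goods + services) = 2559.88 + 838.47 = 3398.35
Net primary income = 765.44 - 902.28 = -136.84
Net secondary income = 565.31 - 81.59 = 483.72
Current account = 3398.35 + (-136.84) + 483.72 = 3745.23
Financial account = -(3745.23 + 63.31) = -3808.54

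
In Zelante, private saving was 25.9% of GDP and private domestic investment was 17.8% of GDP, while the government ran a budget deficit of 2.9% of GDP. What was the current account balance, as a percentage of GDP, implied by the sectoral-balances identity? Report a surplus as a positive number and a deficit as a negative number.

5.2

By the sectoral-balances identity, CA = (S_private - I) + (T - G).
Private balance = 25.9 - 17.8 = 8.1
Government balance (T - G) = -2.9
CA = 8.1 + (-2.9) = 5.2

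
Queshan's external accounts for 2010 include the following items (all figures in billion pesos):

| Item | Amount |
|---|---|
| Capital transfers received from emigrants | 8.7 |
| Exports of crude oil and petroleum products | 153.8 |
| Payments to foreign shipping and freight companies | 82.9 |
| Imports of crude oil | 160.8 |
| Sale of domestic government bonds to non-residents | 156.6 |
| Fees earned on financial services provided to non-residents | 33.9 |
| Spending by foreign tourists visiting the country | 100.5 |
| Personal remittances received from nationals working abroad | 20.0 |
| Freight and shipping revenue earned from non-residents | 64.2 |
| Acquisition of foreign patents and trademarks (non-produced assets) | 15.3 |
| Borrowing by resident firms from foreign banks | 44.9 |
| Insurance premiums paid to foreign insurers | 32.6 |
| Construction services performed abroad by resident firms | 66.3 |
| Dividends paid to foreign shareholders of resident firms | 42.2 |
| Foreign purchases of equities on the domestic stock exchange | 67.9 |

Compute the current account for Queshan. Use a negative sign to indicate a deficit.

120.2

Goods: -160.8 + 153.8 = -7.0
Services: 64.2 + 33.9 - 82.9 - 32.6 + 100.5 + 66.3 = 149.4
Primary income: -42.2
Secondary income: 20.0
Current account = (-7.0) + 149.4 + (-42.2) + 20.0 = 120.2
(Excluded from the current account — capital account: capital transfers received from emigrants 8.7, acquisition of foreign patents and trademarks (non-produced assets) 15.3; financial account: sale of domestic government bonds to non-residents 156.6, borrowing by resident firms from foreign banks 44.9, foreign purchases of equities on the domestic stock exchange 67.9.)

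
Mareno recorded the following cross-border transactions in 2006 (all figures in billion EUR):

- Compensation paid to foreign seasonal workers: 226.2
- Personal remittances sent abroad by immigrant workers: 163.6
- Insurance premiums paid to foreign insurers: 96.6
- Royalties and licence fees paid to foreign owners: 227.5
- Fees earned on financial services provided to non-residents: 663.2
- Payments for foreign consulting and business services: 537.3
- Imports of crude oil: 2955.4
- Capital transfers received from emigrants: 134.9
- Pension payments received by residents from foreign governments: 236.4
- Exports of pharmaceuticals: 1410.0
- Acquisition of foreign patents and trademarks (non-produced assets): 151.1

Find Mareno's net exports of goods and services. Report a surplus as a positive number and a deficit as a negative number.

-1743.6

Goods: 1410.0 - 2955.4 = -1545.4
Services: 663.2 - 96.6 - 227.5 - 537.3 = -198.2
Trade balance = -1545.4 + (-198.2) = -1743.6
(Excluded from the trade balance — primary income: compensation paid to foreign seasonal workers 226.2; secondary income: personal remittances sent abroad by immigrant workers 163.6, pension payments received by residents from foreign governments 236.4; capital account: capital transfers received from emigrants 134.9, acquisition of foreign patents and trademarks (non-produced assets) 151.1.)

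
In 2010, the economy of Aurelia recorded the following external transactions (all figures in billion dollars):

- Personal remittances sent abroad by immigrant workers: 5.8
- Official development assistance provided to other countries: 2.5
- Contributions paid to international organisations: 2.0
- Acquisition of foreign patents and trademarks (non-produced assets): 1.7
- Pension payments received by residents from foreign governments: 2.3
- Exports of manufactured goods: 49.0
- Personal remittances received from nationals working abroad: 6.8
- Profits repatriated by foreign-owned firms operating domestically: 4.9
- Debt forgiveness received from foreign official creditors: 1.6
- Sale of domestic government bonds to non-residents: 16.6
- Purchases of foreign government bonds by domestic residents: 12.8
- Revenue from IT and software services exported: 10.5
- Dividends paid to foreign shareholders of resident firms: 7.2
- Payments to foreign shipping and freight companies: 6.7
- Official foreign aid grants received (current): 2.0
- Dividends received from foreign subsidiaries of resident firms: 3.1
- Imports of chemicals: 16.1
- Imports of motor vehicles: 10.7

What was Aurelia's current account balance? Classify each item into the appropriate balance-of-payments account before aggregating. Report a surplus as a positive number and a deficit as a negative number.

Goods: -10.7 - 16.1 + 49.0 = 22.2
Services: 10.5 - 6.7 = 3.8
Primary income: -7.2 + 3.1 - 4.9 = -9.0
Secondary income: 2.3 + 6.8 - 2.5 - 2.0 - 5.8 + 2.0 = 0.8
Current account = 22.2 + 3.8 + (-9.0) + 0.8 = 17.8
(Excluded from the current account — capital account: acquisition of foreign patents and trademarks (non-produced assets) 1.7, debt forgiveness received from foreign official creditors 1.6; financial account: sale of domestic government bonds to non-residents 16.6, purchases of foreign government bonds by domestic residents 12.8.)

17.8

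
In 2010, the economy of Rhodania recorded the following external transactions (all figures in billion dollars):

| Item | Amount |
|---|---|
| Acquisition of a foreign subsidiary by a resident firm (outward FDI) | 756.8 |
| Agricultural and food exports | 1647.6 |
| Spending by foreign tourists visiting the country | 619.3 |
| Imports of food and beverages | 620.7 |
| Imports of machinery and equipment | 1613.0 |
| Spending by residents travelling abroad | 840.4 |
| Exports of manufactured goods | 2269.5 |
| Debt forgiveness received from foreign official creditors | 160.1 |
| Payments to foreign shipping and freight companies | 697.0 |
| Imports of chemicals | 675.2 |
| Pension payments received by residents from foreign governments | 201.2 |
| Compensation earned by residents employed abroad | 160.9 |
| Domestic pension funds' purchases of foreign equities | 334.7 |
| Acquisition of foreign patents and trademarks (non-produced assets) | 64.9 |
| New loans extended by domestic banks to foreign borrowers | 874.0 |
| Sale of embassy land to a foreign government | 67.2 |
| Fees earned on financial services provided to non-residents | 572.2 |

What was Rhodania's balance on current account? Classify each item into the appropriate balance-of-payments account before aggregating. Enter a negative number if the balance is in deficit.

1024.4

Goods: -675.2 + 1647.6 - 1613.0 - 620.7 + 2269.5 = 1008.2
Services: 619.3 + 572.2 - 697.0 - 840.4 = -345.9
Primary income: 160.9
Secondary income: 201.2
Current account = 1008.2 + (-345.9) + 160.9 + 201.2 = 1024.4
(Excluded from the current account — financial account: acquisition of a foreign subsidiary by a resident firm (outward FDI) 756.8, domestic pension funds' purchases of foreign equities 334.7, new loans extended by domestic banks to foreign borrowers 874.0; capital account: debt forgiveness received from foreign official creditors 160.1, acquisition of foreign patents and trademarks (non-produced assets) 64.9, sale of embassy land to a foreign government 67.2.)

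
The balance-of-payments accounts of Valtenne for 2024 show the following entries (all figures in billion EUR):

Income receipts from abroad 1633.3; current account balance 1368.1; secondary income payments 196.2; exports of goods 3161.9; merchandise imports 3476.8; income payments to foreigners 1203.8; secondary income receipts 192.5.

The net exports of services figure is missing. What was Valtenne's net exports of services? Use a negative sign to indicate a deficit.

Current account = goods balance + services balance + net primary income + net secondary income
Sum of the known components = 110.9
Net exports of services = CA - (known components) = 1368.1 - 110.9 = 1257.2

1257.2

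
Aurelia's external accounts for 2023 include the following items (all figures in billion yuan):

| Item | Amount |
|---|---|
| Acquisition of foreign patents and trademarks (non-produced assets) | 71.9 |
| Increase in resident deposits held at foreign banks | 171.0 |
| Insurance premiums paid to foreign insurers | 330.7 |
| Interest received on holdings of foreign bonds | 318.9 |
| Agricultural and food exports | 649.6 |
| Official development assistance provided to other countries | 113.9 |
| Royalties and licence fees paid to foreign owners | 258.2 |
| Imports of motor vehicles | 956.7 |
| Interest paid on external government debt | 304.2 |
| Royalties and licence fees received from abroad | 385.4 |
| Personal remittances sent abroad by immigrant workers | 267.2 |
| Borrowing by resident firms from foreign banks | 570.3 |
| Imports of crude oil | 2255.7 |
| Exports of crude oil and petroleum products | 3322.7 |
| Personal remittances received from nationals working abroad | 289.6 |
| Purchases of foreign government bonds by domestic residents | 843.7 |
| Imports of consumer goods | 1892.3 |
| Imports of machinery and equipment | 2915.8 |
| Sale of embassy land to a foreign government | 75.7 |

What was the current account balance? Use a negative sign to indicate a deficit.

Goods: 3322.7 - 956.7 - 2915.8 + 649.6 - 1892.3 - 2255.7 = -4048.2
Services: -330.7 - 258.2 + 385.4 = -203.5
Primary income: 318.9 - 304.2 = 14.7
Secondary income: 289.6 - 267.2 - 113.9 = -91.5
Current account = (-4048.2) + (-203.5) + 14.7 + (-91.5) = -4328.5
(Excluded from the current account — capital account: acquisition of foreign patents and trademarks (non-produced assets) 71.9, sale of embassy land to a foreign government 75.7; financial account: increase in resident deposits held at foreign banks 171.0, borrowing by resident firms from foreign banks 570.3, purchases of foreign government bonds by domestic residents 843.7.)

-4328.5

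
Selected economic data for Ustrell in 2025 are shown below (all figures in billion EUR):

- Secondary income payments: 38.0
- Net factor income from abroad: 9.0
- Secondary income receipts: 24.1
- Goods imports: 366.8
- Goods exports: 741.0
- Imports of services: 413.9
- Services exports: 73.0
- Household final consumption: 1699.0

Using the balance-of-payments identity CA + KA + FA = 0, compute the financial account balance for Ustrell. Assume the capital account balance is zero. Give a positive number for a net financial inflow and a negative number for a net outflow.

-28.4

Goods balance = 741.0 - 366.8 = 374.2
Services balance = 73.0 - 413.9 = -340.9
Trade balance (goods + services) = 374.2 + (-340.9) = 33.3
Net primary income = 9.0
Net secondary income = 24.1 - 38.0 = -13.9
Current account = 33.3 + 9.0 + (-13.9) = 28.4
Financial account = -(28.4) = -28.4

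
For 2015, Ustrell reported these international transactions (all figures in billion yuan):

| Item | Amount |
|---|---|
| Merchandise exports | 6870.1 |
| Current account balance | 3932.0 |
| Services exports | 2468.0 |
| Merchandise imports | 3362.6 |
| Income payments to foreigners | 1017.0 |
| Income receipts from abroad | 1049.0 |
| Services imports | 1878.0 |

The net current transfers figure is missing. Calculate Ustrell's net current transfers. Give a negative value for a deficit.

Current account = goods balance + services balance + net primary income + net secondary income
Sum of the known components = 4129.5
Net current transfers = CA - (known components) = 3932.0 - 4129.5 = -197.5

-197.5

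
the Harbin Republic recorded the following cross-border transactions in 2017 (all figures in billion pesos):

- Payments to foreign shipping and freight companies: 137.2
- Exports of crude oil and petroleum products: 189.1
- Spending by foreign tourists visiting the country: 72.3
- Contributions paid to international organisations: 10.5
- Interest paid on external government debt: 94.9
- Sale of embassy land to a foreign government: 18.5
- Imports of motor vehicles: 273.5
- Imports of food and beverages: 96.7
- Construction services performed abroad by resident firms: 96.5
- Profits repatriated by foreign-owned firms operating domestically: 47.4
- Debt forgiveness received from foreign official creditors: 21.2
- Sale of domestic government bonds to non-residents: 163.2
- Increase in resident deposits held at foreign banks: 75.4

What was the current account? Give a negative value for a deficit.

Goods: -96.7 - 273.5 + 189.1 = -181.1
Services: -137.2 + 96.5 + 72.3 = 31.6
Primary income: -47.4 - 94.9 = -142.3
Secondary income: -10.5
Current account = (-181.1) + 31.6 + (-142.3) + (-10.5) = -302.3
(Excluded from the current account — capital account: sale of embassy land to a foreign government 18.5, debt forgiveness received from foreign official creditors 21.2; financial account: sale of domestic government bonds to non-residents 163.2, increase in resident deposits held at foreign banks 75.4.)

-302.3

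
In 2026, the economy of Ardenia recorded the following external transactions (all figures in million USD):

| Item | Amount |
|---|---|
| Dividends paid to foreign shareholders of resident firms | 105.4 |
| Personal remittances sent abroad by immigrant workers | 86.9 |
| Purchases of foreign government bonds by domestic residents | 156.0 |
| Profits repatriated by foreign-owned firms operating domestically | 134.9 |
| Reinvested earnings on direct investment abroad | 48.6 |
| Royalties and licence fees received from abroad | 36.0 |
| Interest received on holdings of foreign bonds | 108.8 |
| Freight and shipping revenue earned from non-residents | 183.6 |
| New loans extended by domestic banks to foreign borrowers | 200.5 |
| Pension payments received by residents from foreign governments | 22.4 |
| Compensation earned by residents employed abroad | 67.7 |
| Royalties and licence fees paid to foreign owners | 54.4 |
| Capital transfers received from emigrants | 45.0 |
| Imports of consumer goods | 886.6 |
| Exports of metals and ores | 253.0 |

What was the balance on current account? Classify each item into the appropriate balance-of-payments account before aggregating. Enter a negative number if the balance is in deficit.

-548.1

Goods: -886.6 + 253.0 = -633.6
Services: 183.6 - 54.4 + 36.0 = 165.2
Primary income: -134.9 + 108.8 - 105.4 + 48.6 + 67.7 = -15.2
Secondary income: 22.4 - 86.9 = -64.5
Current account = (-633.6) + 165.2 + (-15.2) + (-64.5) = -548.1
(Excluded from the current account — financial account: purchases of foreign government bonds by domestic residents 156.0, new loans extended by domestic banks to foreign borrowers 200.5; capital account: capital transfers received from emigrants 45.0.)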